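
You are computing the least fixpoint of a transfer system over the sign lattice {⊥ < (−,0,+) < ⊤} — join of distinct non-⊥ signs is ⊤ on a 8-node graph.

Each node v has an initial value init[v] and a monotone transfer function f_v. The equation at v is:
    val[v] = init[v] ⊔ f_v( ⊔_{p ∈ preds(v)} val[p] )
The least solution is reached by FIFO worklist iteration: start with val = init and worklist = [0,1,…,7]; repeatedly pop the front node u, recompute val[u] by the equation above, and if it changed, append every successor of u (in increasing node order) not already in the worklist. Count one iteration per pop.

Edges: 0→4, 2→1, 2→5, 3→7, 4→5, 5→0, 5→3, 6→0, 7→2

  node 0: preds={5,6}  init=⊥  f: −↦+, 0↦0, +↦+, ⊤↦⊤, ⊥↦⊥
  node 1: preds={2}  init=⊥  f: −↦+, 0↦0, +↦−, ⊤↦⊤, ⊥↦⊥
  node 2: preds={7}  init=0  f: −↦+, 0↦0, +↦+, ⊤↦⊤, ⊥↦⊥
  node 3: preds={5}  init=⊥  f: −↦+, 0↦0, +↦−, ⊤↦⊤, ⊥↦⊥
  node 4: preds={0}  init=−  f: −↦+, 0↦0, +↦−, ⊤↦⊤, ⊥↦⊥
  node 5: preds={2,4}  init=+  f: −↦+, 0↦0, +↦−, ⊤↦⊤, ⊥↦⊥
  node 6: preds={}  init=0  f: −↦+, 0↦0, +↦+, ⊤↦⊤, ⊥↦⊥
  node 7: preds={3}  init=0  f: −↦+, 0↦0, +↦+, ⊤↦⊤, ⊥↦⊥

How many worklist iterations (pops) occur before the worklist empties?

14

Worklist (14 pops):
  #1 pop 0: in=⊤ → ⊤ (was ⊥); enqueue []
  #2 pop 1: in=0 → 0 (was ⊥); enqueue []
  #3 pop 2: in=0 → 0 (no change)
  #4 pop 3: in=+ → − (was ⊥); enqueue []
  #5 pop 4: in=⊤ → ⊤ (was −); enqueue []
  #6 pop 5: in=⊤ → ⊤ (was +); enqueue [0,3]
  #7 pop 6: in=⊥ → 0 (no change)
  #8 pop 7: in=− → ⊤ (was 0); enqueue [2]
  #9 pop 0: in=⊤ → ⊤ (no change)
  #10 pop 3: in=⊤ → ⊤ (was −); enqueue [7]
  #11 pop 2: in=⊤ → ⊤ (was 0); enqueue [1,5]
  #12 pop 7: in=⊤ → ⊤ (no change)
  #13 pop 1: in=⊤ → ⊤ (was 0); enqueue []
  #14 pop 5: in=⊤ → ⊤ (no change)

Fixpoint:
  val[0] = ⊤
  val[1] = ⊤
  val[2] = ⊤
  val[3] = ⊤
  val[4] = ⊤
  val[5] = ⊤
  val[6] = 0
  val[7] = ⊤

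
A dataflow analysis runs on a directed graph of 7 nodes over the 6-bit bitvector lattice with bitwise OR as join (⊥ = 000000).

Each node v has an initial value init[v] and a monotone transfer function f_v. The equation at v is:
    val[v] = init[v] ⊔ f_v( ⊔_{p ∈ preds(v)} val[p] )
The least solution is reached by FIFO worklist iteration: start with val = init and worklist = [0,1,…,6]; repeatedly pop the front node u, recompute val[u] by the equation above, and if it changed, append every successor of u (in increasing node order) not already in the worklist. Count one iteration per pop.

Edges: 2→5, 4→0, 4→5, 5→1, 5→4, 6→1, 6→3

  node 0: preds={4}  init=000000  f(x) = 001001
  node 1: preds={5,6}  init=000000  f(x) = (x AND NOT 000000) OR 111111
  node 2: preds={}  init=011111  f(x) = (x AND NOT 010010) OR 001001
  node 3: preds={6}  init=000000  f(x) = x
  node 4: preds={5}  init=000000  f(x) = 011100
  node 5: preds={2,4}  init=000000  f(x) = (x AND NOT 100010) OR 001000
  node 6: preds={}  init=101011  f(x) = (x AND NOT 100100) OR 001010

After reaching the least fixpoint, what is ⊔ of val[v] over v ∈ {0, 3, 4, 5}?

Iteration log — 10 steps:
  step 1. node 0  ⊔preds=000000  new=001001  old=000000  +wl: 
  step 2. node 1  ⊔preds=101011  new=111111  old=000000  +wl: 
  step 3. node 2  ⊔preds=000000  new=011111  stable
  step 4. node 3  ⊔preds=101011  new=101011  old=000000  +wl: 
  step 5. node 4  ⊔preds=000000  new=011100  old=000000  +wl: 0
  step 6. node 5  ⊔preds=011111  new=011101  old=000000  +wl: 1,4
  step 7. node 6  ⊔preds=000000  new=101011  stable
  step 8. node 0  ⊔preds=011100  new=001001  stable
  step 9. node 1  ⊔preds=111111  new=111111  stable
  step 10. node 4  ⊔preds=011101  new=011100  stable

Least fixpoint reached:
  node 0: 001001
  node 1: 111111
  node 2: 011111
  node 3: 101011
  node 4: 011100
  node 5: 011101
  node 6: 101011

111111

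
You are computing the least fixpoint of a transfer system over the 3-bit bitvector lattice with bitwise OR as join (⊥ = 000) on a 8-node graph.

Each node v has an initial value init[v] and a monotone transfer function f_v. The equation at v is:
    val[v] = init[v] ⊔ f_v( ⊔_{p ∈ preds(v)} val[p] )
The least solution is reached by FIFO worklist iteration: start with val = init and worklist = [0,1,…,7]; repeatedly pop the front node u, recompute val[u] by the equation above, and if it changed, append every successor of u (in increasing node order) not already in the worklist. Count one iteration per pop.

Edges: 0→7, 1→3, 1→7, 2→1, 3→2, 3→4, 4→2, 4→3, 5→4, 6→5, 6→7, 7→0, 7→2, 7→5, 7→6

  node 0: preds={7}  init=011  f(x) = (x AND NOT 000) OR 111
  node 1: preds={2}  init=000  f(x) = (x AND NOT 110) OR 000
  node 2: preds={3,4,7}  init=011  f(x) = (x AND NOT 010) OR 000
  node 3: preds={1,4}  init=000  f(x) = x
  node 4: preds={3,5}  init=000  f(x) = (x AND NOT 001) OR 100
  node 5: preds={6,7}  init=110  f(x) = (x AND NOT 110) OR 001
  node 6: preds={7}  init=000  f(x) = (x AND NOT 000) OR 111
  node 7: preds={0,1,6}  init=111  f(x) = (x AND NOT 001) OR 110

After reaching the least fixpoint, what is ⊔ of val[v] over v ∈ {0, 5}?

Iteration log — 14 steps:
  step 1. node 0  ⊔preds=111  new=111  old=011  +wl: 
  step 2. node 1  ⊔preds=011  new=001  old=000  +wl: 
  step 3. node 2  ⊔preds=111  new=111  old=011  +wl: 1
  step 4. node 3  ⊔preds=001  new=001  old=000  +wl: 2
  step 5. node 4  ⊔preds=111  new=110  old=000  +wl: 3
  step 6. node 5  ⊔preds=111  new=111  old=110  +wl: 4
  step 7. node 6  ⊔preds=111  new=111  old=000  +wl: 5
  step 8. node 7  ⊔preds=111  new=111  stable
  step 9. node 1  ⊔preds=111  new=001  stable
  step 10. node 2  ⊔preds=111  new=111  stable
  step 11. node 3  ⊔preds=111  new=111  old=001  +wl: 2
  step 12. node 4  ⊔preds=111  new=110  stable
  step 13. node 5  ⊔preds=111  new=111  stable
  step 14. node 2  ⊔preds=111  new=111  stable

Least fixpoint reached:
  node 0: 111
  node 1: 001
  node 2: 111
  node 3: 111
  node 4: 110
  node 5: 111
  node 6: 111
  node 7: 111

111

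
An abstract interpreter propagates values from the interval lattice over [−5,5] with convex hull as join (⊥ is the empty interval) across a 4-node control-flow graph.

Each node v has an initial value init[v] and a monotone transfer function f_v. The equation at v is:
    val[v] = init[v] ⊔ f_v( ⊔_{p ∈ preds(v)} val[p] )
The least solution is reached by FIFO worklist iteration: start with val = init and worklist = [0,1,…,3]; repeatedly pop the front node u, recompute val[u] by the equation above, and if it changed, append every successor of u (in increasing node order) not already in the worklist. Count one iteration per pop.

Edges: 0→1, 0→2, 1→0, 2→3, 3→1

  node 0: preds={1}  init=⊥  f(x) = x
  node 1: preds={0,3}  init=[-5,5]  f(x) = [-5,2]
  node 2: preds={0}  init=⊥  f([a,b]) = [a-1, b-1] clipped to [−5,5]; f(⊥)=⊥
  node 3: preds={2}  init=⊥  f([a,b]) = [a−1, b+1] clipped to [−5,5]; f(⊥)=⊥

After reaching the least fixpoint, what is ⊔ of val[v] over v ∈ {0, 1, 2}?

[-5,5]

Trace (5 dequeues):
  [1] u=0 | in [-5,5] | out [-5,5] | prev ⊥ | push {}
  [2] u=1 | in [-5,5] | out [-5,5] | ==
  [3] u=2 | in [-5,5] | out [-5,4] | prev ⊥ | push {}
  [4] u=3 | in [-5,4] | out [-5,5] | prev ⊥ | push {1}
  [5] u=1 | in [-5,5] | out [-5,5] | ==

Converged values:
  [0] [-5,5]
  [1] [-5,5]
  [2] [-5,4]
  [3] [-5,5]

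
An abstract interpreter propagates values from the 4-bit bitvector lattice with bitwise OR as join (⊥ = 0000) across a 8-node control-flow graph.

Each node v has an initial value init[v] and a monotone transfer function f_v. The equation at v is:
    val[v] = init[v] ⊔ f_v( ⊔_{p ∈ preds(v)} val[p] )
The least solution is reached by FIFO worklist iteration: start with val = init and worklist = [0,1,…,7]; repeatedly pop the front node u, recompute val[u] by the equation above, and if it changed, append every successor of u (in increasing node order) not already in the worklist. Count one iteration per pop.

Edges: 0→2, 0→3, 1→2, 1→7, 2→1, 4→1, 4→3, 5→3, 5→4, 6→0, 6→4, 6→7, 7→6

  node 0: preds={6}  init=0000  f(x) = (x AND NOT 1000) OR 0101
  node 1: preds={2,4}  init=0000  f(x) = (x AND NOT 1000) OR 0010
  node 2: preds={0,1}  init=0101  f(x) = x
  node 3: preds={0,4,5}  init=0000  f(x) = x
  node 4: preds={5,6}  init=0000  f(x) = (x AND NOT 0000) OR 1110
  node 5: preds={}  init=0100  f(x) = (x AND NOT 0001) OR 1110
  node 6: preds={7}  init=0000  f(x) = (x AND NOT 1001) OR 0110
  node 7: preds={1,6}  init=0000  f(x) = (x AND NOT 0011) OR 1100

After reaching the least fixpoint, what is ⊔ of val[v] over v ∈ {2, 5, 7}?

1111

Iteration log — 15 steps:
  step 1. node 0  ⊔preds=0000  new=0101  old=0000  +wl: 
  step 2. node 1  ⊔preds=0101  new=0111  old=0000  +wl: 
  step 3. node 2  ⊔preds=0111  new=0111  old=0101  +wl: 1
  step 4. node 3  ⊔preds=0101  new=0101  old=0000  +wl: 
  step 5. node 4  ⊔preds=0100  new=1110  old=0000  +wl: 3
  step 6. node 5  ⊔preds=0000  new=1110  old=0100  +wl: 4
  step 7. node 6  ⊔preds=0000  new=0110  old=0000  +wl: 0
  step 8. node 7  ⊔preds=0111  new=1100  old=0000  +wl: 6
  step 9. node 1  ⊔preds=1111  new=0111  stable
  step 10. node 3  ⊔preds=1111  new=1111  old=0101  +wl: 
  step 11. node 4  ⊔preds=1110  new=1110  stable
  step 12. node 0  ⊔preds=0110  new=0111  old=0101  +wl: 2,3
  step 13. node 6  ⊔preds=1100  new=0110  stable
  step 14. node 2  ⊔preds=0111  new=0111  stable
  step 15. node 3  ⊔preds=1111  new=1111  stable

Least fixpoint reached:
  node 0: 0111
  node 1: 0111
  node 2: 0111
  node 3: 1111
  node 4: 1110
  node 5: 1110
  node 6: 0110
  node 7: 1100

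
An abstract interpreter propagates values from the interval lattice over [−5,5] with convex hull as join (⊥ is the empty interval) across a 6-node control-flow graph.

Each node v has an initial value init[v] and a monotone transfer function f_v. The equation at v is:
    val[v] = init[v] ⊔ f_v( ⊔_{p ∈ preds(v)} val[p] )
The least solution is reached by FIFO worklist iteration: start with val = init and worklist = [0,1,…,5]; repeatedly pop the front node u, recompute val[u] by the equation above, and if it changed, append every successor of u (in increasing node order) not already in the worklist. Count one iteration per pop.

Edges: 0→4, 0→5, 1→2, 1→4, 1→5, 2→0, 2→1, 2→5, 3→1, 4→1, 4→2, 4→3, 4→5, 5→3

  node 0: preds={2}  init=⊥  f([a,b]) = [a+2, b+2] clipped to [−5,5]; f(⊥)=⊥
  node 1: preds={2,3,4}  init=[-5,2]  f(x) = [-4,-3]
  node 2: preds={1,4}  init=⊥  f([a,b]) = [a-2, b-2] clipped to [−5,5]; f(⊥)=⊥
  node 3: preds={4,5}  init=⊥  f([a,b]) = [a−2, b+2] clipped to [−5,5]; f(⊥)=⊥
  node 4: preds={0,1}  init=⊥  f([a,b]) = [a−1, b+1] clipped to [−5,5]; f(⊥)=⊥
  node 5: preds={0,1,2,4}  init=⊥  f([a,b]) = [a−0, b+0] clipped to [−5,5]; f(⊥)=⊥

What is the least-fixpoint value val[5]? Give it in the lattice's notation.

Trace (32 dequeues):
  [1] u=0 | in ⊥ | out ⊥ | ==
  [2] u=1 | in ⊥ | out [-5,2] | ==
  [3] u=2 | in [-5,2] | out [-5,0] | prev ⊥ | push {0,1}
  [4] u=3 | in ⊥ | out ⊥ | ==
  [5] u=4 | in [-5,2] | out [-5,3] | prev ⊥ | push {2,3}
  [6] u=5 | in [-5,3] | out [-5,3] | prev ⊥ | push {}
  [7] u=0 | in [-5,0] | out [-3,2] | prev ⊥ | push {4,5}
  [8] u=1 | in [-5,3] | out [-5,2] | ==
  [9] u=2 | in [-5,3] | out [-5,1] | prev [-5,0] | push {0,1}
  [10] u=3 | in [-5,3] | out [-5,5] | prev ⊥ | push {}
  [11] u=4 | in [-5,2] | out [-5,3] | ==
  [12] u=5 | in [-5,3] | out [-5,3] | ==
  [13] u=0 | in [-5,1] | out [-3,3] | prev [-3,2] | push {4,5}
  [14] u=1 | in [-5,5] | out [-5,2] | ==
  [15] u=4 | in [-5,3] | out [-5,4] | prev [-5,3] | push {1,2,3}
  [16] u=5 | in [-5,4] | out [-5,4] | prev [-5,3] | push {}
  [17] u=1 | in [-5,5] | out [-5,2] | ==
  [18] u=2 | in [-5,4] | out [-5,2] | prev [-5,1] | push {0,1,5}
  [19] u=3 | in [-5,4] | out [-5,5] | ==
  [20] u=0 | in [-5,2] | out [-3,4] | prev [-3,3] | push {4}
  [21] u=1 | in [-5,5] | out [-5,2] | ==
  [22] u=5 | in [-5,4] | out [-5,4] | ==
  [23] u=4 | in [-5,4] | out [-5,5] | prev [-5,4] | push {1,2,3,5}
  [24] u=1 | in [-5,5] | out [-5,2] | ==
  [25] u=2 | in [-5,5] | out [-5,3] | prev [-5,2] | push {0,1}
  [26] u=3 | in [-5,5] | out [-5,5] | ==
  [27] u=5 | in [-5,5] | out [-5,5] | prev [-5,4] | push {3}
  [28] u=0 | in [-5,3] | out [-3,5] | prev [-3,4] | push {4,5}
  [29] u=1 | in [-5,5] | out [-5,2] | ==
  [30] u=3 | in [-5,5] | out [-5,5] | ==
  [31] u=4 | in [-5,5] | out [-5,5] | ==
  [32] u=5 | in [-5,5] | out [-5,5] | ==

Converged values:
  [0] [-3,5]
  [1] [-5,2]
  [2] [-5,3]
  [3] [-5,5]
  [4] [-5,5]
  [5] [-5,5]

[-5,5]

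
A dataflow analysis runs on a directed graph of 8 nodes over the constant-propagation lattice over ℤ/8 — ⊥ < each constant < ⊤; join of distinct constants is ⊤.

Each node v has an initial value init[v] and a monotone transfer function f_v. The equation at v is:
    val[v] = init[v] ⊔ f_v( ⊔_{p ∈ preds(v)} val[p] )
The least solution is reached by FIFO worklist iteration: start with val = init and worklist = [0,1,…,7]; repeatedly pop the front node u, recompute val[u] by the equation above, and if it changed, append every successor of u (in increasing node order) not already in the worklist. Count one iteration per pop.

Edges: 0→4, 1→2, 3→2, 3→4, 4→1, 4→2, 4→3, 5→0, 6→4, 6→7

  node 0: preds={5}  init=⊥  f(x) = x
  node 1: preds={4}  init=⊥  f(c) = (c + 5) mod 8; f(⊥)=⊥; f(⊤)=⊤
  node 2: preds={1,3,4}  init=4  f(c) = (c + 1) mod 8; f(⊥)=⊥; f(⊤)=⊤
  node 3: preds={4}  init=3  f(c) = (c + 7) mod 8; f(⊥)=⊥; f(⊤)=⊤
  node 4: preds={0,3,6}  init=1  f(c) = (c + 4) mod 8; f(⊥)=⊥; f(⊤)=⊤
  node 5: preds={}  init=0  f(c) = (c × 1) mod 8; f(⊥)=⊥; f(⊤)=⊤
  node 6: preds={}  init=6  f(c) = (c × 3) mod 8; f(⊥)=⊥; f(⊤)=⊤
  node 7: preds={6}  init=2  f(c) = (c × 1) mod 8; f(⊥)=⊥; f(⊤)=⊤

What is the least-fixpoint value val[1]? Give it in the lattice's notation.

Iteration log — 12 steps:
  step 1. node 0  ⊔preds=0  new=0  old=⊥  +wl: 
  step 2. node 1  ⊔preds=1  new=6  old=⊥  +wl: 
  step 3. node 2  ⊔preds=⊤  new=⊤  old=4  +wl: 
  step 4. node 3  ⊔preds=1  new=⊤  old=3  +wl: 2
  step 5. node 4  ⊔preds=⊤  new=⊤  old=1  +wl: 1,3
  step 6. node 5  ⊔preds=⊥  new=0  stable
  step 7. node 6  ⊔preds=⊥  new=6  stable
  step 8. node 7  ⊔preds=6  new=⊤  old=2  +wl: 
  step 9. node 2  ⊔preds=⊤  new=⊤  stable
  step 10. node 1  ⊔preds=⊤  new=⊤  old=6  +wl: 2
  step 11. node 3  ⊔preds=⊤  new=⊤  stable
  step 12. node 2  ⊔preds=⊤  new=⊤  stable

Least fixpoint reached:
  node 0: 0
  node 1: ⊤
  node 2: ⊤
  node 3: ⊤
  node 4: ⊤
  node 5: 0
  node 6: 6
  node 7: ⊤

⊤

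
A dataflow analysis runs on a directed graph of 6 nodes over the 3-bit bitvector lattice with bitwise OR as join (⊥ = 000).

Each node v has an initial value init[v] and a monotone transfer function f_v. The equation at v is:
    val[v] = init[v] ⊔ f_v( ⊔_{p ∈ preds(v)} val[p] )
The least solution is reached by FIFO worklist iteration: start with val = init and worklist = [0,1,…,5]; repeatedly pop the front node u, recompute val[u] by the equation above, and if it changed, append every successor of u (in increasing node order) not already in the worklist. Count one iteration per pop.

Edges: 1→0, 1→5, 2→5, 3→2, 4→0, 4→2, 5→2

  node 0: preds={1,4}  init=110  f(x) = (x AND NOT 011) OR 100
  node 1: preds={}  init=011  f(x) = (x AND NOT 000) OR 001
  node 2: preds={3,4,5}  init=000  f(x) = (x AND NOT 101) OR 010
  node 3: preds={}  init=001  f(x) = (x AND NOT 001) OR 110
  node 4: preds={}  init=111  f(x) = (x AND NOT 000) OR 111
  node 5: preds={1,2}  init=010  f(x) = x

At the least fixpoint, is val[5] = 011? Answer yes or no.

Worklist (7 pops):
  #1 pop 0: in=111 → 110 (no change)
  #2 pop 1: in=000 → 011 (no change)
  #3 pop 2: in=111 → 010 (was 000); enqueue []
  #4 pop 3: in=000 → 111 (was 001); enqueue [2]
  #5 pop 4: in=000 → 111 (no change)
  #6 pop 5: in=011 → 011 (was 010); enqueue []
  #7 pop 2: in=111 → 010 (no change)

Fixpoint:
  val[0] = 110
  val[1] = 011
  val[2] = 010
  val[3] = 111
  val[4] = 111
  val[5] = 011

yes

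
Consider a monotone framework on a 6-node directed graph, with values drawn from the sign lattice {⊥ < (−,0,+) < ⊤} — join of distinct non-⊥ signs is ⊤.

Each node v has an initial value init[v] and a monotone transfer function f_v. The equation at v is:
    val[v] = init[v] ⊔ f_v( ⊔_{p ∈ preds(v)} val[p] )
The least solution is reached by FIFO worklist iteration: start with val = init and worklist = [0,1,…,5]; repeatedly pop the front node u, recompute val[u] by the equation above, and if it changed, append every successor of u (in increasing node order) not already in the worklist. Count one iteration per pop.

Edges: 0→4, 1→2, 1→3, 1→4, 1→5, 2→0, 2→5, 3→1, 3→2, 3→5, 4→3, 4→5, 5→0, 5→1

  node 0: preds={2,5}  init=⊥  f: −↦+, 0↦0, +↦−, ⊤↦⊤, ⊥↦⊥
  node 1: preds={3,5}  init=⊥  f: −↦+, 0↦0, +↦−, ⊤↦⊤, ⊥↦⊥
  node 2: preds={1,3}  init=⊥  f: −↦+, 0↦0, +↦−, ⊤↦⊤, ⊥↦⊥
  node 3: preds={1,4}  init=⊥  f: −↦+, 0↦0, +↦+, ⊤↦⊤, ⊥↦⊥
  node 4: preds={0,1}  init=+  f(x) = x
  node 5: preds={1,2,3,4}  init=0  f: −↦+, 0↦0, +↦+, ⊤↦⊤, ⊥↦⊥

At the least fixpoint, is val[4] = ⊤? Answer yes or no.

Worklist (13 pops):
  #1 pop 0: in=0 → 0 (was ⊥); enqueue []
  #2 pop 1: in=0 → 0 (was ⊥); enqueue []
  #3 pop 2: in=0 → 0 (was ⊥); enqueue [0]
  #4 pop 3: in=⊤ → ⊤ (was ⊥); enqueue [1,2]
  #5 pop 4: in=0 → ⊤ (was +); enqueue [3]
  #6 pop 5: in=⊤ → ⊤ (was 0); enqueue []
  #7 pop 0: in=⊤ → ⊤ (was 0); enqueue [4]
  #8 pop 1: in=⊤ → ⊤ (was 0); enqueue [5]
  #9 pop 2: in=⊤ → ⊤ (was 0); enqueue [0]
  #10 pop 3: in=⊤ → ⊤ (no change)
  #11 pop 4: in=⊤ → ⊤ (no change)
  #12 pop 5: in=⊤ → ⊤ (no change)
  #13 pop 0: in=⊤ → ⊤ (no change)

Fixpoint:
  val[0] = ⊤
  val[1] = ⊤
  val[2] = ⊤
  val[3] = ⊤
  val[4] = ⊤
  val[5] = ⊤

yes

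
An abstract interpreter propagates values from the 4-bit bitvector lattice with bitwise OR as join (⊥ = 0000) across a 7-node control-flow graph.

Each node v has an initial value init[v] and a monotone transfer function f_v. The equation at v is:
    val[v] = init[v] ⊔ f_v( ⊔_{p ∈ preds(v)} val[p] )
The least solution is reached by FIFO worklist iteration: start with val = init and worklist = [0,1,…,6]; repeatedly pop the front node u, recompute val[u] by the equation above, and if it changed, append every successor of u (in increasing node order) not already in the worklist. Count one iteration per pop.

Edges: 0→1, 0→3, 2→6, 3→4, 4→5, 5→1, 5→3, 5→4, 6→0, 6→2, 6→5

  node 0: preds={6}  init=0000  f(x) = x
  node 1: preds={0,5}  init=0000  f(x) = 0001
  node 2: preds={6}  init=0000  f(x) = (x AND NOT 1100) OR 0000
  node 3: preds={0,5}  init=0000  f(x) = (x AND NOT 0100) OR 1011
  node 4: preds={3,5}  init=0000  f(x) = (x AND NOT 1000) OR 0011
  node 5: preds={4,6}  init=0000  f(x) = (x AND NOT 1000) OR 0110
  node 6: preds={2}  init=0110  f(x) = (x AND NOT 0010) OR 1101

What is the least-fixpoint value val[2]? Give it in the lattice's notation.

0011

Worklist (16 pops):
  #1 pop 0: in=0110 → 0110 (was 0000); enqueue []
  #2 pop 1: in=0110 → 0001 (was 0000); enqueue []
  #3 pop 2: in=0110 → 0010 (was 0000); enqueue []
  #4 pop 3: in=0110 → 1011 (was 0000); enqueue []
  #5 pop 4: in=1011 → 0011 (was 0000); enqueue []
  #6 pop 5: in=0111 → 0111 (was 0000); enqueue [1,3,4]
  #7 pop 6: in=0010 → 1111 (was 0110); enqueue [0,2,5]
  #8 pop 1: in=0111 → 0001 (no change)
  #9 pop 3: in=0111 → 1011 (no change)
  #10 pop 4: in=1111 → 0111 (was 0011); enqueue []
  #11 pop 0: in=1111 → 1111 (was 0110); enqueue [1,3]
  #12 pop 2: in=1111 → 0011 (was 0010); enqueue [6]
  #13 pop 5: in=1111 → 0111 (no change)
  #14 pop 1: in=1111 → 0001 (no change)
  #15 pop 3: in=1111 → 1011 (no change)
  #16 pop 6: in=0011 → 1111 (no change)

Fixpoint:
  val[0] = 1111
  val[1] = 0001
  val[2] = 0011
  val[3] = 1011
  val[4] = 0111
  val[5] = 0111
  val[6] = 1111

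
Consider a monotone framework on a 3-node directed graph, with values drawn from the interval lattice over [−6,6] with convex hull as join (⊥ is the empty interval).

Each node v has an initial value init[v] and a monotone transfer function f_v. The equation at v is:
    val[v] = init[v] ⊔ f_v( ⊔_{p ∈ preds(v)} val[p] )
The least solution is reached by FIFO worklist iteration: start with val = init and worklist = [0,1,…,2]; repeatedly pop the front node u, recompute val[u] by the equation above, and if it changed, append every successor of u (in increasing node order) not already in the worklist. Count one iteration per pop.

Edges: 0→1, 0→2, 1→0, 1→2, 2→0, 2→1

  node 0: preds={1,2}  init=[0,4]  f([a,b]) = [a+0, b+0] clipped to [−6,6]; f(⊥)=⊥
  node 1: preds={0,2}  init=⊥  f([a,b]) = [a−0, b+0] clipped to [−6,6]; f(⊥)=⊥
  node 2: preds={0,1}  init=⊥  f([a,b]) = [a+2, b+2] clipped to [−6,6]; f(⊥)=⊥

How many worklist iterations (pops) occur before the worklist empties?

7

Iteration log — 7 steps:
  step 1. node 0  ⊔preds=⊥  new=[0,4]  stable
  step 2. node 1  ⊔preds=[0,4]  new=[0,4]  old=⊥  +wl: 0
  step 3. node 2  ⊔preds=[0,4]  new=[2,6]  old=⊥  +wl: 1
  step 4. node 0  ⊔preds=[0,6]  new=[0,6]  old=[0,4]  +wl: 2
  step 5. node 1  ⊔preds=[0,6]  new=[0,6]  old=[0,4]  +wl: 0
  step 6. node 2  ⊔preds=[0,6]  new=[2,6]  stable
  step 7. node 0  ⊔preds=[0,6]  new=[0,6]  stable

Least fixpoint reached:
  node 0: [0,6]
  node 1: [0,6]
  node 2: [2,6]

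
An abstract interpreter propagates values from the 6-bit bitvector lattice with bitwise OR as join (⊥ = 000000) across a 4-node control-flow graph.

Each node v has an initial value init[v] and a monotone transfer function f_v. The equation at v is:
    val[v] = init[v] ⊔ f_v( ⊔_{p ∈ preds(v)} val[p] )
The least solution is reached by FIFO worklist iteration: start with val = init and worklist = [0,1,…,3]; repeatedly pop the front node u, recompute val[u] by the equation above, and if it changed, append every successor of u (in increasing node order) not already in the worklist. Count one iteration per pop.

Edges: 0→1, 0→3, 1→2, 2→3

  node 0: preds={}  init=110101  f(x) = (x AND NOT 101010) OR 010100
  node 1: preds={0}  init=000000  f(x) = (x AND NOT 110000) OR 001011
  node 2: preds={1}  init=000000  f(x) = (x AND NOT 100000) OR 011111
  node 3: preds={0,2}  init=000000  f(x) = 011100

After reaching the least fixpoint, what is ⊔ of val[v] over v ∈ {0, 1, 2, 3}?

111111

Trace (4 dequeues):
  [1] u=0 | in 000000 | out 110101 | ==
  [2] u=1 | in 110101 | out 001111 | prev 000000 | push {}
  [3] u=2 | in 001111 | out 011111 | prev 000000 | push {}
  [4] u=3 | in 111111 | out 011100 | prev 000000 | push {}

Converged values:
  [0] 110101
  [1] 001111
  [2] 011111
  [3] 011100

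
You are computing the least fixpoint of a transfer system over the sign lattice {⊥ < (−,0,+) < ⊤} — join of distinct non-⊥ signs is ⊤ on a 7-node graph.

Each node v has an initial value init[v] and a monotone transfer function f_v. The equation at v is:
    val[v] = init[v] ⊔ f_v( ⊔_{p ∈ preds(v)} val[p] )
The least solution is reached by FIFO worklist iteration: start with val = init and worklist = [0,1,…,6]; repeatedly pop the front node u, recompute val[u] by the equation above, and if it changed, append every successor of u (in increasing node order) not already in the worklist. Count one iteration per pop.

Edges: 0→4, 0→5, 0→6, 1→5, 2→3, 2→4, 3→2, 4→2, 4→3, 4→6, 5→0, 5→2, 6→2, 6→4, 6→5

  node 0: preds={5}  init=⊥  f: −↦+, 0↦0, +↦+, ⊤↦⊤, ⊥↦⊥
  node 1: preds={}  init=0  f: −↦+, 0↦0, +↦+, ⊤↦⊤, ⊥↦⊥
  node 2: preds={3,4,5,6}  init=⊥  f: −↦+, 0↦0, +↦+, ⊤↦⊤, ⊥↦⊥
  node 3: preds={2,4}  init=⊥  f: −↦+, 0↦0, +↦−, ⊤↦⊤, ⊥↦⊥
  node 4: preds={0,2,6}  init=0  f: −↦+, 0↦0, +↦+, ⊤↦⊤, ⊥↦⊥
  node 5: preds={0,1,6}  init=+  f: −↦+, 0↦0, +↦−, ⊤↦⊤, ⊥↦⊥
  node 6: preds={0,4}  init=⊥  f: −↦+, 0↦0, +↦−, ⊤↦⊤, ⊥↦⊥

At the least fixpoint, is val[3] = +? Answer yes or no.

no

Worklist (13 pops):
  #1 pop 0: in=+ → + (was ⊥); enqueue []
  #2 pop 1: in=⊥ → 0 (no change)
  #3 pop 2: in=⊤ → ⊤ (was ⊥); enqueue []
  #4 pop 3: in=⊤ → ⊤ (was ⊥); enqueue [2]
  #5 pop 4: in=⊤ → ⊤ (was 0); enqueue [3]
  #6 pop 5: in=⊤ → ⊤ (was +); enqueue [0]
  #7 pop 6: in=⊤ → ⊤ (was ⊥); enqueue [4,5]
  #8 pop 2: in=⊤ → ⊤ (no change)
  #9 pop 3: in=⊤ → ⊤ (no change)
  #10 pop 0: in=⊤ → ⊤ (was +); enqueue [6]
  #11 pop 4: in=⊤ → ⊤ (no change)
  #12 pop 5: in=⊤ → ⊤ (no change)
  #13 pop 6: in=⊤ → ⊤ (no change)

Fixpoint:
  val[0] = ⊤
  val[1] = 0
  val[2] = ⊤
  val[3] = ⊤
  val[4] = ⊤
  val[5] = ⊤
  val[6] = ⊤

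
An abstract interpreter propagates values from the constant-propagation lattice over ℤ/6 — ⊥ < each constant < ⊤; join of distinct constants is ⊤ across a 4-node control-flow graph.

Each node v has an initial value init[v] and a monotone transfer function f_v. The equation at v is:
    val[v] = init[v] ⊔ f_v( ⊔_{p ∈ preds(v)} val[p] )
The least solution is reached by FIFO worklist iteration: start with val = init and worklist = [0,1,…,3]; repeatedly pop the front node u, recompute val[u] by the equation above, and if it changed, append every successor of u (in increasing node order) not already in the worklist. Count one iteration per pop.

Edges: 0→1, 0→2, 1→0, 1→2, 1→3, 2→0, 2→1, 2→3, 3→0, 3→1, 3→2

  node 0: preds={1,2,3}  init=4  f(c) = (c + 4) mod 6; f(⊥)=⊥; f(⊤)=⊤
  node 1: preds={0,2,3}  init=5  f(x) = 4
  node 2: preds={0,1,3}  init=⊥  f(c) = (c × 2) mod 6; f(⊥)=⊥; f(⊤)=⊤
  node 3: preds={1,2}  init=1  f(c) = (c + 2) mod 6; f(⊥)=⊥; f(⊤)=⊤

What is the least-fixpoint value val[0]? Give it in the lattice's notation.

Iteration log — 7 steps:
  step 1. node 0  ⊔preds=⊤  new=⊤  old=4  +wl: 
  step 2. node 1  ⊔preds=⊤  new=⊤  old=5  +wl: 0
  step 3. node 2  ⊔preds=⊤  new=⊤  old=⊥  +wl: 1
  step 4. node 3  ⊔preds=⊤  new=⊤  old=1  +wl: 2
  step 5. node 0  ⊔preds=⊤  new=⊤  stable
  step 6. node 1  ⊔preds=⊤  new=⊤  stable
  step 7. node 2  ⊔preds=⊤  new=⊤  stable

Least fixpoint reached:
  node 0: ⊤
  node 1: ⊤
  node 2: ⊤
  node 3: ⊤

⊤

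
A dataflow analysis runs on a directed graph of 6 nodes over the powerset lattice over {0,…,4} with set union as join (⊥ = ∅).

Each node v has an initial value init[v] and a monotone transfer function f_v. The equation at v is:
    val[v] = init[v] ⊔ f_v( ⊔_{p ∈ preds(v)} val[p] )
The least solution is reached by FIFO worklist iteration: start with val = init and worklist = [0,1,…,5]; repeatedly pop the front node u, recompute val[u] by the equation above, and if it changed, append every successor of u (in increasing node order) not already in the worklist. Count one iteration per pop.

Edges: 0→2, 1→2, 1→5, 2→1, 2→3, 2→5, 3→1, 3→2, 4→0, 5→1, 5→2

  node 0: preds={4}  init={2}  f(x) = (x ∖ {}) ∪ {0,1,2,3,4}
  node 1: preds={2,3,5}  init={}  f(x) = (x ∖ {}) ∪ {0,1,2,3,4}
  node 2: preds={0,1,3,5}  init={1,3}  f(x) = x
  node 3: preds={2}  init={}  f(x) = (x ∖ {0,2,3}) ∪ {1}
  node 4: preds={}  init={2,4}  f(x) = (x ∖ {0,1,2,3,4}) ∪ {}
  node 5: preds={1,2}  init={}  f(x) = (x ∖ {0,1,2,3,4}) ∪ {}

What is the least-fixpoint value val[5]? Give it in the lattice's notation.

{}

Iteration log — 8 steps:
  step 1. node 0  ⊔preds={2,4}  new={0,1,2,3,4}  old={2}  +wl: 
  step 2. node 1  ⊔preds={1,3}  new={0,1,2,3,4}  old={}  +wl: 
  step 3. node 2  ⊔preds={0,1,2,3,4}  new={0,1,2,3,4}  old={1,3}  +wl: 1
  step 4. node 3  ⊔preds={0,1,2,3,4}  new={1,4}  old={}  +wl: 2
  step 5. node 4  ⊔preds={}  new={2,4}  stable
  step 6. node 5  ⊔preds={0,1,2,3,4}  new={}  stable
  step 7. node 1  ⊔preds={0,1,2,3,4}  new={0,1,2,3,4}  stable
  step 8. node 2  ⊔preds={0,1,2,3,4}  new={0,1,2,3,4}  stable

Least fixpoint reached:
  node 0: {0,1,2,3,4}
  node 1: {0,1,2,3,4}
  node 2: {0,1,2,3,4}
  node 3: {1,4}
  node 4: {2,4}
  node 5: {}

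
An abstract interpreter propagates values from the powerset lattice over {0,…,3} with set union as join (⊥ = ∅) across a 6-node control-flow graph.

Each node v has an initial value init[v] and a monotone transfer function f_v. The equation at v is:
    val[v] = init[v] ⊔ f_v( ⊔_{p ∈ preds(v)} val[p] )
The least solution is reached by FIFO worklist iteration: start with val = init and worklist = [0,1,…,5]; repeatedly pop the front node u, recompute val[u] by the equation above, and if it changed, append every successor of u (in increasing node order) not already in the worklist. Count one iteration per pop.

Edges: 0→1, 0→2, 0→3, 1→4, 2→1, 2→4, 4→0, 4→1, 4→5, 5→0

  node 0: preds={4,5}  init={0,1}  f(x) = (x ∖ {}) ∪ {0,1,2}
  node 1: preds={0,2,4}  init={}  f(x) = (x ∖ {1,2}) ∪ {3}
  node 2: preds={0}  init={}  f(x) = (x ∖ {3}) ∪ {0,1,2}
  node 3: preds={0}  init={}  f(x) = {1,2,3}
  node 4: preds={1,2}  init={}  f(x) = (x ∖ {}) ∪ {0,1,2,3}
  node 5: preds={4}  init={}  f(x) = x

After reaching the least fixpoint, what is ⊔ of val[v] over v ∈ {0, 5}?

Worklist (11 pops):
  #1 pop 0: in={} → {0,1,2} (was {0,1}); enqueue []
  #2 pop 1: in={0,1,2} → {0,3} (was {}); enqueue []
  #3 pop 2: in={0,1,2} → {0,1,2} (was {}); enqueue [1]
  #4 pop 3: in={0,1,2} → {1,2,3} (was {}); enqueue []
  #5 pop 4: in={0,1,2,3} → {0,1,2,3} (was {}); enqueue [0]
  #6 pop 5: in={0,1,2,3} → {0,1,2,3} (was {}); enqueue []
  #7 pop 1: in={0,1,2,3} → {0,3} (no change)
  #8 pop 0: in={0,1,2,3} → {0,1,2,3} (was {0,1,2}); enqueue [1,2,3]
  #9 pop 1: in={0,1,2,3} → {0,3} (no change)
  #10 pop 2: in={0,1,2,3} → {0,1,2} (no change)
  #11 pop 3: in={0,1,2,3} → {1,2,3} (no change)

Fixpoint:
  val[0] = {0,1,2,3}
  val[1] = {0,3}
  val[2] = {0,1,2}
  val[3] = {1,2,3}
  val[4] = {0,1,2,3}
  val[5] = {0,1,2,3}

{0,1,2,3}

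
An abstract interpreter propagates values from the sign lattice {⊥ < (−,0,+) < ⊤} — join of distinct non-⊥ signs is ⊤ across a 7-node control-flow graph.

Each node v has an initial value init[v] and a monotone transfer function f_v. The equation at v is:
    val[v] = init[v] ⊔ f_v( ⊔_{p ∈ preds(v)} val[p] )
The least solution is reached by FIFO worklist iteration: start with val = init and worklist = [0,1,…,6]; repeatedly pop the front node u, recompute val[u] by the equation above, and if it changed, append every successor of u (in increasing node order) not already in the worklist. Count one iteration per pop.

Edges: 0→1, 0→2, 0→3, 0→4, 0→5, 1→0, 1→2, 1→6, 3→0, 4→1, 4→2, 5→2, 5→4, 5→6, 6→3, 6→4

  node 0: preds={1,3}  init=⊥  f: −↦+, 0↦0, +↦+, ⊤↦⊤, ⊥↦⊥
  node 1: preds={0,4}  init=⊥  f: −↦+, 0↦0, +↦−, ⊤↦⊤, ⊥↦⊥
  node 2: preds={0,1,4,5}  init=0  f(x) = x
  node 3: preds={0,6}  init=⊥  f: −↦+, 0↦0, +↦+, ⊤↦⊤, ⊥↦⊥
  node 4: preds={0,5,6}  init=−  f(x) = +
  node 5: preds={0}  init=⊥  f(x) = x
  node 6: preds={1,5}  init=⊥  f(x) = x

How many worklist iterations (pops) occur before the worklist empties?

24

Worklist (24 pops):
  #1 pop 0: in=⊥ → ⊥ (no change)
  #2 pop 1: in=− → + (was ⊥); enqueue [0]
  #3 pop 2: in=⊤ → ⊤ (was 0); enqueue []
  #4 pop 3: in=⊥ → ⊥ (no change)
  #5 pop 4: in=⊥ → ⊤ (was −); enqueue [1,2]
  #6 pop 5: in=⊥ → ⊥ (no change)
  #7 pop 6: in=+ → + (was ⊥); enqueue [3,4]
  #8 pop 0: in=+ → + (was ⊥); enqueue [5]
  #9 pop 1: in=⊤ → ⊤ (was +); enqueue [0,6]
  #10 pop 2: in=⊤ → ⊤ (no change)
  #11 pop 3: in=+ → + (was ⊥); enqueue []
  #12 pop 4: in=+ → ⊤ (no change)
  #13 pop 5: in=+ → + (was ⊥); enqueue [2,4]
  #14 pop 0: in=⊤ → ⊤ (was +); enqueue [1,3,5]
  #15 pop 6: in=⊤ → ⊤ (was +); enqueue []
  #16 pop 2: in=⊤ → ⊤ (no change)
  #17 pop 4: in=⊤ → ⊤ (no change)
  #18 pop 1: in=⊤ → ⊤ (no change)
  #19 pop 3: in=⊤ → ⊤ (was +); enqueue [0]
  #20 pop 5: in=⊤ → ⊤ (was +); enqueue [2,4,6]
  #21 pop 0: in=⊤ → ⊤ (no change)
  #22 pop 2: in=⊤ → ⊤ (no change)
  #23 pop 4: in=⊤ → ⊤ (no change)
  #24 pop 6: in=⊤ → ⊤ (no change)

Fixpoint:
  val[0] = ⊤
  val[1] = ⊤
  val[2] = ⊤
  val[3] = ⊤
  val[4] = ⊤
  val[5] = ⊤
  val[6] = ⊤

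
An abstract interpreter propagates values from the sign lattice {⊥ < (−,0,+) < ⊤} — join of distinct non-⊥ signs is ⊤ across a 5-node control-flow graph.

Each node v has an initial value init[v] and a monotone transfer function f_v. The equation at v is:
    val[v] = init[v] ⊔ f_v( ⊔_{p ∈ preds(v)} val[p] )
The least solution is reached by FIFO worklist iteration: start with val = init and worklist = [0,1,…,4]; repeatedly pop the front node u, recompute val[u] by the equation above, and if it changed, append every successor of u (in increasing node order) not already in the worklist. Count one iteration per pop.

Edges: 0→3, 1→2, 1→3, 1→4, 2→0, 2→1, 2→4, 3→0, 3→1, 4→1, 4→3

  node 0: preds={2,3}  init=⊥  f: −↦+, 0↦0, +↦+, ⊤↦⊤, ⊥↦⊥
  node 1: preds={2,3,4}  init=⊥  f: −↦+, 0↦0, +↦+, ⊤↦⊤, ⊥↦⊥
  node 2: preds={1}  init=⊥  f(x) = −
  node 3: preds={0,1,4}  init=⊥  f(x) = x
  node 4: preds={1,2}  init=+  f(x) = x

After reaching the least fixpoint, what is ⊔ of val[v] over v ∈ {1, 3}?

Trace (12 dequeues):
  [1] u=0 | in ⊥ | out ⊥ | ==
  [2] u=1 | in + | out + | prev ⊥ | push {}
  [3] u=2 | in + | out − | prev ⊥ | push {0,1}
  [4] u=3 | in + | out + | prev ⊥ | push {}
  [5] u=4 | in ⊤ | out ⊤ | prev + | push {3}
  [6] u=0 | in ⊤ | out ⊤ | prev ⊥ | push {}
  [7] u=1 | in ⊤ | out ⊤ | prev + | push {2,4}
  [8] u=3 | in ⊤ | out ⊤ | prev + | push {0,1}
  [9] u=2 | in ⊤ | out − | ==
  [10] u=4 | in ⊤ | out ⊤ | ==
  [11] u=0 | in ⊤ | out ⊤ | ==
  [12] u=1 | in ⊤ | out ⊤ | ==

Converged values:
  [0] ⊤
  [1] ⊤
  [2] −
  [3] ⊤
  [4] ⊤

⊤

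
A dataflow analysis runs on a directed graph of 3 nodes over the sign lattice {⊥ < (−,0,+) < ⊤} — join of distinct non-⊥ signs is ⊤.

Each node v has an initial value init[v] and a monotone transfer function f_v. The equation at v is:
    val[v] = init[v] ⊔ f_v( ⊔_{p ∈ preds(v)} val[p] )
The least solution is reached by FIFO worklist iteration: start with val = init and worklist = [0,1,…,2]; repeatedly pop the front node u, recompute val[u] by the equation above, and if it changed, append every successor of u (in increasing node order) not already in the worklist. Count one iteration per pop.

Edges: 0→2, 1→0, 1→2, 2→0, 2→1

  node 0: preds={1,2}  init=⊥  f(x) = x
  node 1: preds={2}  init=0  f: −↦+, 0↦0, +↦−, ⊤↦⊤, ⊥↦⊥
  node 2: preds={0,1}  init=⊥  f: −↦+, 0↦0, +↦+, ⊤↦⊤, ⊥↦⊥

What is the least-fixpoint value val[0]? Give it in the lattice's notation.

Worklist (5 pops):
  #1 pop 0: in=0 → 0 (was ⊥); enqueue []
  #2 pop 1: in=⊥ → 0 (no change)
  #3 pop 2: in=0 → 0 (was ⊥); enqueue [0,1]
  #4 pop 0: in=0 → 0 (no change)
  #5 pop 1: in=0 → 0 (no change)

Fixpoint:
  val[0] = 0
  val[1] = 0
  val[2] = 0

0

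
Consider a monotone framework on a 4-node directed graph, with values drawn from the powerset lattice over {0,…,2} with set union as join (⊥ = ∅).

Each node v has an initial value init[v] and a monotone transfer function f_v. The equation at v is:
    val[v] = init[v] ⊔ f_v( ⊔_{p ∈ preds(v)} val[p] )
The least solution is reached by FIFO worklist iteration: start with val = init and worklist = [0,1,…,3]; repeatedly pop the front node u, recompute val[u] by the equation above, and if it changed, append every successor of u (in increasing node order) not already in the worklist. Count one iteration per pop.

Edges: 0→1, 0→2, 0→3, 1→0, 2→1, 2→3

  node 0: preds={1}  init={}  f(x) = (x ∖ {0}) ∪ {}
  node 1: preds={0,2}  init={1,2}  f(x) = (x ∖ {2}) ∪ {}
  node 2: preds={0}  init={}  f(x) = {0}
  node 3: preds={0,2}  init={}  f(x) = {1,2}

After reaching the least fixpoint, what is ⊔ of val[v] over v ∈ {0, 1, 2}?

{0,1,2}

Iteration log — 6 steps:
  step 1. node 0  ⊔preds={1,2}  new={1,2}  old={}  +wl: 
  step 2. node 1  ⊔preds={1,2}  new={1,2}  stable
  step 3. node 2  ⊔preds={1,2}  new={0}  old={}  +wl: 1
  step 4. node 3  ⊔preds={0,1,2}  new={1,2}  old={}  +wl: 
  step 5. node 1  ⊔preds={0,1,2}  new={0,1,2}  old={1,2}  +wl: 0
  step 6. node 0  ⊔preds={0,1,2}  new={1,2}  stable

Least fixpoint reached:
  node 0: {1,2}
  node 1: {0,1,2}
  node 2: {0}
  node 3: {1,2}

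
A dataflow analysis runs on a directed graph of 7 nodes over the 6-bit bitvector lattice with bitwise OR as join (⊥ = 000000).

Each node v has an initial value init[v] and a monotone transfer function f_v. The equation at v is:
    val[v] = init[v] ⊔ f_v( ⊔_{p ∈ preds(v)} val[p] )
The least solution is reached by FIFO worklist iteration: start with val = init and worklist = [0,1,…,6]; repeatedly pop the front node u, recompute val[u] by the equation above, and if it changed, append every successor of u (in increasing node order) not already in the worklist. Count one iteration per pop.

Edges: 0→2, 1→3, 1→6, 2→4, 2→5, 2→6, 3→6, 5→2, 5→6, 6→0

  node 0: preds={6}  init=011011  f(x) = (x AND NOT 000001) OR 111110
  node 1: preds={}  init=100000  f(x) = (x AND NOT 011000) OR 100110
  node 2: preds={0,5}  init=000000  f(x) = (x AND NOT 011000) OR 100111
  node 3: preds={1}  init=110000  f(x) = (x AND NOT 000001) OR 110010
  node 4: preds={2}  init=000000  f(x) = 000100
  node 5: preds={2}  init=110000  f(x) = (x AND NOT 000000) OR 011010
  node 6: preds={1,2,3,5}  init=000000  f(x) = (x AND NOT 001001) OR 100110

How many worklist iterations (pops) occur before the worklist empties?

9

Trace (9 dequeues):
  [1] u=0 | in 000000 | out 111111 | prev 011011 | push {}
  [2] u=1 | in 000000 | out 100110 | prev 100000 | push {}
  [3] u=2 | in 111111 | out 100111 | prev 000000 | push {}
  [4] u=3 | in 100110 | out 110110 | prev 110000 | push {}
  [5] u=4 | in 100111 | out 000100 | prev 000000 | push {}
  [6] u=5 | in 100111 | out 111111 | prev 110000 | push {2}
  [7] u=6 | in 111111 | out 110110 | prev 000000 | push {0}
  [8] u=2 | in 111111 | out 100111 | ==
  [9] u=0 | in 110110 | out 111111 | ==

Converged values:
  [0] 111111
  [1] 100110
  [2] 100111
  [3] 110110
  [4] 000100
  [5] 111111
  [6] 110110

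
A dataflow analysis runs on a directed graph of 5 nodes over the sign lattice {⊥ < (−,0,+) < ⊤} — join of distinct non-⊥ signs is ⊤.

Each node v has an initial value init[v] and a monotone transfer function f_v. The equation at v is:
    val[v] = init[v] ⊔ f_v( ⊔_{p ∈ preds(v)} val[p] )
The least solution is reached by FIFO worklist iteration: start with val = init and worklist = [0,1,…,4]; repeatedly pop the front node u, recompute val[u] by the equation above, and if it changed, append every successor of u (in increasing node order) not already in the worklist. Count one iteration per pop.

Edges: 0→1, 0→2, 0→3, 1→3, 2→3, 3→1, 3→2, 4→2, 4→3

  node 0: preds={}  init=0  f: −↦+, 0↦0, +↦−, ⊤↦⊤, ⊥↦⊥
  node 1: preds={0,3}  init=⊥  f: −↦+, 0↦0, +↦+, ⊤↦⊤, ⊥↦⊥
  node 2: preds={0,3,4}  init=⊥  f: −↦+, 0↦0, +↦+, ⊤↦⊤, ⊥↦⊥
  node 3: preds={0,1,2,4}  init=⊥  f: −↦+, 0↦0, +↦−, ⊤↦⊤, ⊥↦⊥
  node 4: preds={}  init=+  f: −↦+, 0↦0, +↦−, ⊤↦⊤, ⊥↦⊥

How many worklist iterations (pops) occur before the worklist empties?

8

Iteration log — 8 steps:
  step 1. node 0  ⊔preds=⊥  new=0  stable
  step 2. node 1  ⊔preds=0  new=0  old=⊥  +wl: 
  step 3. node 2  ⊔preds=⊤  new=⊤  old=⊥  +wl: 
  step 4. node 3  ⊔preds=⊤  new=⊤  old=⊥  +wl: 1,2
  step 5. node 4  ⊔preds=⊥  new=+  stable
  step 6. node 1  ⊔preds=⊤  new=⊤  old=0  +wl: 3
  step 7. node 2  ⊔preds=⊤  new=⊤  stable
  step 8. node 3  ⊔preds=⊤  new=⊤  stable

Least fixpoint reached:
  node 0: 0
  node 1: ⊤
  node 2: ⊤
  node 3: ⊤
  node 4: +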